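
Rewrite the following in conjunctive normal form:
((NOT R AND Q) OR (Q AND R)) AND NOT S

((NOT R AND Q) OR (Q AND R)) AND NOT S
≡ (NOT R OR Q) AND (NOT R OR R) AND (Q OR Q) AND (Q OR R) AND NOT S   — distribute OR over AND
≡ Q AND NOT S   — simplify

Q AND NOT S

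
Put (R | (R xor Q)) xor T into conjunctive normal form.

(R | Q | T) & (~R | ~T) & (~Q | R | ~T)

(R | (R xor Q)) xor T
⇔ (R | (R xor Q) | T) & ~((R | (R xor Q)) & T)
⇔ (R | ((R | Q) & ~(R & Q)) | T) & ~((R | (R xor Q)) & T)
⇔ (R | ((R | Q) & ~(R & Q)) | T) & ~((R | ((R | Q) & ~(R & Q))) & T)
⇔ (R | ((R | Q) & (~R | ~Q)) | T) & ~((R | ((R | Q) & ~(R & Q))) & T)
⇔ (R | ((R | Q) & (~R | ~Q)) | T) & (~(R | ((R | Q) & ~(R & Q))) | ~T)
⇔ (R | ((R | Q) & (~R | ~Q)) | T) & ((~R & ~((R | Q) & ~(R & Q))) | ~T)
⇔ (R | ((R | Q) & (~R | ~Q)) | T) & ((~R & (~(R | Q) | ~~(R & Q))) | ~T)
⇔ (R | ((R | Q) & (~R | ~Q)) | T) & ((~R & ((~R & ~Q) | ~~(R & Q))) | ~T)
⇔ (R | ((R | Q) & (~R | ~Q)) | T) & ((~R & ((~R & ~Q) | (R & Q))) | ~T)
⇔ (R | R | Q | T) & (R | ~R | ~Q | T) & (~R | ~T) & (~R | R | ~T) & (~R | Q | ~T) & (~Q | R | ~T) & (~Q | Q | ~T)
⇔ (R | Q | T) & (~R | ~T) & (~Q | R | ~T)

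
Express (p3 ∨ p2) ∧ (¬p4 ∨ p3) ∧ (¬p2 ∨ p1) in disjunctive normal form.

(p3 ∨ p2) ∧ (¬p4 ∨ p3) ∧ (¬p2 ∨ p1)
≡ (p3 ∧ ¬p4 ∧ ¬p2) ∨ (p3 ∧ ¬p4 ∧ p1) ∨ (p3 ∧ p3 ∧ ¬p2) ∨ (p3 ∧ p3 ∧ p1) ∨ (p2 ∧ ¬p4 ∧ ¬p2) ∨ (p2 ∧ ¬p4 ∧ p1) ∨ (p2 ∧ p3 ∧ ¬p2) ∨ (p2 ∧ p3 ∧ p1)   [distribute ∧ over ∨]
≡ (p3 ∧ ¬p2) ∨ (p3 ∧ p1) ∨ (p2 ∧ ¬p4 ∧ p1)   [simplify]

(p3 ∧ ¬p2) ∨ (p3 ∧ p1) ∨ (p2 ∧ ¬p4 ∧ p1)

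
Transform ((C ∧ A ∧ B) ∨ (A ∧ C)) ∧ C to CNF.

((C ∧ A ∧ B) ∨ (A ∧ C)) ∧ C
⇔ (C ∨ A) ∧ (C ∨ C) ∧ (A ∨ A) ∧ (A ∨ C) ∧ (B ∨ A) ∧ (B ∨ C) ∧ C   [distribute ∨ over ∧]
⇔ C ∧ A   [simplify]

C ∧ A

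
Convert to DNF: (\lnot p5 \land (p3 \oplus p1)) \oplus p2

(\lnot p5 \land (p3 \oplus p1)) \oplus p2
≡ (\lnot p5 \land (p3 \oplus p1) \land \lnot p2) \lor (\lnot (\lnot p5 \land (p3 \oplus p1)) \land p2)   [expand \oplus]
≡ (\lnot p5 \land ((p3 \land \lnot p1) \lor (\lnot p3 \land p1)) \land \lnot p2) \lor (\lnot (\lnot p5 \land (p3 \oplus p1)) \land p2)   [expand \oplus]
≡ (\lnot p5 \land ((p3 \land \lnot p1) \lor (\lnot p3 \land p1)) \land \lnot p2) \lor (\lnot (\lnot p5 \land ((p3 \land \lnot p1) \lor (\lnot p3 \land p1))) \land p2)   [expand \oplus]
≡ (\lnot p5 \land ((p3 \land \lnot p1) \lor (\lnot p3 \land p1)) \land \lnot p2) \lor ((\lnot \lnot p5 \lor \lnot ((p3 \land \lnot p1) \lor (\lnot p3 \land p1))) \land p2)   [De Morgan]
≡ (\lnot p5 \land ((p3 \land \lnot p1) \lor (\lnot p3 \land p1)) \land \lnot p2) \lor ((p5 \lor \lnot ((p3 \land \lnot p1) \lor (\lnot p3 \land p1))) \land p2)   [double negation]
≡ (\lnot p5 \land ((p3 \land \lnot p1) \lor (\lnot p3 \land p1)) \land \lnot p2) \lor ((p5 \lor (\lnot (p3 \land \lnot p1) \land \lnot (\lnot p3 \land p1))) \land p2)   [De Morgan]
≡ (\lnot p5 \land ((p3 \land \lnot p1) \lor (\lnot p3 \land p1)) \land \lnot p2) \lor ((p5 \lor ((\lnot p3 \lor \lnot \lnot p1) \land \lnot (\lnot p3 \land p1))) \land p2)   [De Morgan]
≡ (\lnot p5 \land ((p3 \land \lnot p1) \lor (\lnot p3 \land p1)) \land \lnot p2) \lor ((p5 \lor ((\lnot p3 \lor p1) \land \lnot (\lnot p3 \land p1))) \land p2)   [double negation]
≡ (\lnot p5 \land ((p3 \land \lnot p1) \lor (\lnot p3 \land p1)) \land \lnot p2) \lor ((p5 \lor ((\lnot p3 \lor p1) \land (\lnot \lnot p3 \lor \lnot p1))) \land p2)   [De Morgan]
≡ (\lnot p5 \land ((p3 \land \lnot p1) \lor (\lnot p3 \land p1)) \land \lnot p2) \lor ((p5 \lor ((\lnot p3 \lor p1) \land (p3 \lor \lnot p1))) \land p2)   [double negation]
≡ (\lnot p5 \land p3 \land \lnot p1 \land \lnot p2) \lor (\lnot p5 \land \lnot p3 \land p1 \land \lnot p2) \lor (p5 \land p2) \lor (\lnot p3 \land p3 \land p2) \lor (\lnot p3 \land \lnot p1 \land p2) \lor (p1 \land p3 \land p2) \lor (p1 \land \lnot p1 \land p2)   [distribute \land over \lor]
≡ (\lnot p5 \land p3 \land \lnot p1 \land \lnot p2) \lor (\lnot p5 \land \lnot p3 \land p1 \land \lnot p2) \lor (p5 \land p2) \lor (\lnot p3 \land \lnot p1 \land p2) \lor (p1 \land p3 \land p2)   [simplify]

(\lnot p5 \land p3 \land \lnot p1 \land \lnot p2) \lor (\lnot p5 \land \lnot p3 \land p1 \land \lnot p2) \lor (p5 \land p2) \lor (\lnot p3 \land \lnot p1 \land p2) \lor (p1 \land p3 \land p2)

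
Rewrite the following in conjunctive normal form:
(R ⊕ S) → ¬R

¬R ∨ S

(R ⊕ S) → ¬R
⇔ ¬(R ⊕ S) ∨ ¬R   [eliminate →]
⇔ ¬((R ∨ S) ∧ ¬(R ∧ S)) ∨ ¬R   [expand ⊕]
⇔ ¬(R ∨ S) ∨ ¬¬(R ∧ S) ∨ ¬R   [De Morgan]
⇔ (¬R ∧ ¬S) ∨ ¬¬(R ∧ S) ∨ ¬R   [De Morgan]
⇔ (¬R ∧ ¬S) ∨ (R ∧ S) ∨ ¬R   [double negation]
⇔ (¬R ∨ R ∨ ¬R) ∧ (¬R ∨ S ∨ ¬R) ∧ (¬S ∨ R ∨ ¬R) ∧ (¬S ∨ S ∨ ¬R)   [distribute ∨ over ∧]
⇔ ¬R ∨ S   [simplify]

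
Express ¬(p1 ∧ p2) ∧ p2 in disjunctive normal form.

¬p1 ∧ p2

¬(p1 ∧ p2) ∧ p2
= (¬p1 ∨ ¬p2) ∧ p2   [De Morgan]
= (¬p1 ∧ p2) ∨ (¬p2 ∧ p2)   [distribute ∧ over ∨]
= ¬p1 ∧ p2   [simplify]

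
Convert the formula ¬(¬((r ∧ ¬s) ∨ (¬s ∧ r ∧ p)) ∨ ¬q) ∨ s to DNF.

¬(¬((r ∧ ¬s) ∨ (¬s ∧ r ∧ p)) ∨ ¬q) ∨ s
= (¬¬((r ∧ ¬s) ∨ (¬s ∧ r ∧ p)) ∧ ¬¬q) ∨ s   (De Morgan)
= (((r ∧ ¬s) ∨ (¬s ∧ r ∧ p)) ∧ ¬¬q) ∨ s   (double negation)
= (((r ∧ ¬s) ∨ (¬s ∧ r ∧ p)) ∧ q) ∨ s   (double negation)
= (r ∧ ¬s ∧ q) ∨ (¬s ∧ r ∧ p ∧ q) ∨ s   (distribute ∧ over ∨)
= (r ∧ ¬s ∧ q) ∨ s   (simplify)

(r ∧ ¬s ∧ q) ∨ s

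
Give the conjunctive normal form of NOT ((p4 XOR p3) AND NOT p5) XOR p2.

NOT ((p4 XOR p3) AND NOT p5) XOR p2
≡ (NOT ((p4 XOR p3) AND NOT p5) OR p2) AND NOT (NOT ((p4 XOR p3) AND NOT p5) AND p2)   (expand XOR)
≡ (NOT ((p4 OR p3) AND NOT (p4 AND p3) AND NOT p5) OR p2) AND NOT (NOT ((p4 XOR p3) AND NOT p5) AND p2)   (expand XOR)
≡ (NOT ((p4 OR p3) AND NOT (p4 AND p3) AND NOT p5) OR p2) AND NOT (NOT ((p4 OR p3) AND NOT (p4 AND p3) AND NOT p5) AND p2)   (expand XOR)
≡ (NOT (p4 OR p3) OR NOT NOT (p4 AND p3) OR NOT NOT p5 OR p2) AND NOT (NOT ((p4 OR p3) AND NOT (p4 AND p3) AND NOT p5) AND p2)   (De Morgan)
≡ ((NOT p4 AND NOT p3) OR NOT NOT (p4 AND p3) OR NOT NOT p5 OR p2) AND NOT (NOT ((p4 OR p3) AND NOT (p4 AND p3) AND NOT p5) AND p2)   (De Morgan)
≡ ((NOT p4 AND NOT p3) OR (p4 AND p3) OR NOT NOT p5 OR p2) AND NOT (NOT ((p4 OR p3) AND NOT (p4 AND p3) AND NOT p5) AND p2)   (double negation)
≡ ((NOT p4 AND NOT p3) OR (p4 AND p3) OR p5 OR p2) AND NOT (NOT ((p4 OR p3) AND NOT (p4 AND p3) AND NOT p5) AND p2)   (double negation)
≡ ((NOT p4 AND NOT p3) OR (p4 AND p3) OR p5 OR p2) AND (NOT NOT ((p4 OR p3) AND NOT (p4 AND p3) AND NOT p5) OR NOT p2)   (De Morgan)
≡ ((NOT p4 AND NOT p3) OR (p4 AND p3) OR p5 OR p2) AND (((p4 OR p3) AND NOT (p4 AND p3) AND NOT p5) OR NOT p2)   (double negation)
≡ ((NOT p4 AND NOT p3) OR (p4 AND p3) OR p5 OR p2) AND (((p4 OR p3) AND (NOT p4 OR NOT p3) AND NOT p5) OR NOT p2)   (De Morgan)
≡ (NOT p4 OR p4 OR p5 OR p2) AND (NOT p4 OR p3 OR p5 OR p2) AND (NOT p3 OR p4 OR p5 OR p2) AND (NOT p3 OR p3 OR p5 OR p2) AND (p4 OR p3 OR NOT p2) AND (NOT p4 OR NOT p3 OR NOT p2) AND (NOT p5 OR NOT p2)   (distribute OR over AND)
≡ (NOT p4 OR p3 OR p5 OR p2) AND (NOT p3 OR p4 OR p5 OR p2) AND (p4 OR p3 OR NOT p2) AND (NOT p4 OR NOT p3 OR NOT p2) AND (NOT p5 OR NOT p2)   (simplify)

(NOT p4 OR p3 OR p5 OR p2) AND (NOT p3 OR p4 OR p5 OR p2) AND (p4 OR p3 OR NOT p2) AND (NOT p4 OR NOT p3 OR NOT p2) AND (NOT p5 OR NOT p2)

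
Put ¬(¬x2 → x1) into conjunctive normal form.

¬(¬x2 → x1)
⇔ ¬(¬¬x2 ∨ x1)
⇔ ¬¬¬x2 ∧ ¬x1
⇔ ¬x2 ∧ ¬x1

¬x2 ∧ ¬x1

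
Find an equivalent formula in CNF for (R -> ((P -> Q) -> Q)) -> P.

(R -> ((P -> Q) -> Q)) -> P
⇔ ~(R -> ((P -> Q) -> Q)) | P   [eliminate ->]
⇔ ~(~R | ((P -> Q) -> Q)) | P   [eliminate ->]
⇔ ~(~R | ~(P -> Q) | Q) | P   [eliminate ->]
⇔ ~(~R | ~(~P | Q) | Q) | P   [eliminate ->]
⇔ (~~R & ~~(~P | Q) & ~Q) | P   [De Morgan]
⇔ (R & ~~(~P | Q) & ~Q) | P   [double negation]
⇔ (R & (~P | Q) & ~Q) | P   [double negation]
⇔ (R | P) & (~P | Q | P) & (~Q | P)   [distribute | over &]
⇔ (R | P) & (~Q | P)   [simplify]

(R | P) & (~Q | P)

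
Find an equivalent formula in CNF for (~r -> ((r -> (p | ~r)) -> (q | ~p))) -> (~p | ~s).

(~r -> ((r -> (p | ~r)) -> (q | ~p))) -> (~p | ~s)
⇔ ~(~r -> ((r -> (p | ~r)) -> (q | ~p))) | ~p | ~s   (eliminate ->)
⇔ ~(~~r | ((r -> (p | ~r)) -> (q | ~p))) | ~p | ~s   (eliminate ->)
⇔ ~(~~r | ~(r -> (p | ~r)) | q | ~p) | ~p | ~s   (eliminate ->)
⇔ ~(~~r | ~(~r | p | ~r) | q | ~p) | ~p | ~s   (eliminate ->)
⇔ (~~~r & ~~(~r | p | ~r) & ~q & ~~p) | ~p | ~s   (De Morgan)
⇔ (~r & ~~(~r | p | ~r) & ~q & ~~p) | ~p | ~s   (double negation)
⇔ (~r & (~r | p | ~r) & ~q & ~~p) | ~p | ~s   (double negation)
⇔ (~r & (~r | p | ~r) & ~q & p) | ~p | ~s   (double negation)
⇔ (~r | ~p | ~s) & (~r | p | ~r | ~p | ~s) & (~q | ~p | ~s) & (p | ~p | ~s)   (distribute | over &)
⇔ (~r | ~p | ~s) & (~q | ~p | ~s)   (simplify)

(~r | ~p | ~s) & (~q | ~p | ~s)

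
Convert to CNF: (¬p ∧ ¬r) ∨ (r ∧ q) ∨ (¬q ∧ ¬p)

(¬p ∧ ¬r) ∨ (r ∧ q) ∨ (¬q ∧ ¬p)
= (¬p ∨ r ∨ ¬q) ∧ (¬p ∨ r ∨ ¬p) ∧ (¬p ∨ q ∨ ¬q) ∧ (¬p ∨ q ∨ ¬p) ∧ (¬r ∨ r ∨ ¬q) ∧ (¬r ∨ r ∨ ¬p) ∧ (¬r ∨ q ∨ ¬q) ∧ (¬r ∨ q ∨ ¬p)   [distribute ∨ over ∧]
= (¬p ∨ r) ∧ (¬p ∨ q)   [simplify]

(¬p ∨ r) ∧ (¬p ∨ q)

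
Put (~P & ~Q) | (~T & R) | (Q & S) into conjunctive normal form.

(~P & ~Q) | (~T & R) | (Q & S)
⇔ (~P | ~T | Q) & (~P | ~T | S) & (~P | R | Q) & (~P | R | S) & (~Q | ~T | Q) & (~Q | ~T | S) & (~Q | R | Q) & (~Q | R | S)   — distribute | over &
⇔ (~P | ~T | Q) & (~P | ~T | S) & (~P | R | Q) & (~P | R | S) & (~Q | ~T | S) & (~Q | R | S)   — simplify

(~P | ~T | Q) & (~P | ~T | S) & (~P | R | Q) & (~P | R | S) & (~Q | ~T | S) & (~Q | R | S)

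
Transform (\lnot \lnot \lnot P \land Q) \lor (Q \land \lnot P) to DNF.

\lnot P \land Q

(\lnot \lnot \lnot P \land Q) \lor (Q \land \lnot P)
⇔ (\lnot P \land Q) \lor (Q \land \lnot P)   [double negation]
⇔ \lnot P \land Q   [simplify]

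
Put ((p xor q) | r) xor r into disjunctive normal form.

((p xor q) | r) xor r
≡ (((p xor q) | r) & ~r) | (~((p xor q) | r) & r)   (expand xor)
≡ (((p & ~q) | (~p & q) | r) & ~r) | (~((p xor q) | r) & r)   (expand xor)
≡ (((p & ~q) | (~p & q) | r) & ~r) | (~((p & ~q) | (~p & q) | r) & r)   (expand xor)
≡ (((p & ~q) | (~p & q) | r) & ~r) | (~(p & ~q) & ~(~p & q) & ~r & r)   (De Morgan)
≡ (((p & ~q) | (~p & q) | r) & ~r) | ((~p | ~~q) & ~(~p & q) & ~r & r)   (De Morgan)
≡ (((p & ~q) | (~p & q) | r) & ~r) | ((~p | q) & ~(~p & q) & ~r & r)   (double negation)
≡ (((p & ~q) | (~p & q) | r) & ~r) | ((~p | q) & (~~p | ~q) & ~r & r)   (De Morgan)
≡ (((p & ~q) | (~p & q) | r) & ~r) | ((~p | q) & (p | ~q) & ~r & r)   (double negation)
≡ (p & ~q & ~r) | (~p & q & ~r) | (r & ~r) | (~p & p & ~r & r) | (~p & ~q & ~r & r) | (q & p & ~r & r) | (q & ~q & ~r & r)   (distribute & over |)
≡ (p & ~q & ~r) | (~p & q & ~r)   (simplify)

(p & ~q & ~r) | (~p & q & ~r)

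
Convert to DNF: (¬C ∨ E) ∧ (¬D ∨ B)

(¬C ∧ ¬D) ∨ (¬C ∧ B) ∨ (E ∧ ¬D) ∨ (E ∧ B)

(¬C ∨ E) ∧ (¬D ∨ B)
= (¬C ∧ ¬D) ∨ (¬C ∧ B) ∨ (E ∧ ¬D) ∨ (E ∧ B)   [distribute ∧ over ∨]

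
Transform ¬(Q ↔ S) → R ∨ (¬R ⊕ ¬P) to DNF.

¬(Q ↔ S) → R ∨ (¬R ⊕ ¬P)
≡ ¬¬(Q ↔ S) ∨ R ∨ (¬R ⊕ ¬P)   (eliminate →)
≡ ¬¬((Q → S) ∧ (S → Q)) ∨ R ∨ (¬R ⊕ ¬P)   (eliminate ↔)
≡ ¬¬((¬Q ∨ S) ∧ (S → Q)) ∨ R ∨ (¬R ⊕ ¬P)   (eliminate →)
≡ ¬¬((¬Q ∨ S) ∧ (¬S ∨ Q)) ∨ R ∨ (¬R ⊕ ¬P)   (eliminate →)
≡ ¬¬((¬Q ∨ S) ∧ (¬S ∨ Q)) ∨ R ∨ ¬R ∧ ¬¬P ∨ ¬¬R ∧ ¬P   (expand ⊕)
≡ (¬Q ∨ S) ∧ (¬S ∨ Q) ∨ R ∨ ¬R ∧ ¬¬P ∨ ¬¬R ∧ ¬P   (double negation)
≡ (¬Q ∨ S) ∧ (¬S ∨ Q) ∨ R ∨ ¬R ∧ P ∨ ¬¬R ∧ ¬P   (double negation)
≡ (¬Q ∨ S) ∧ (¬S ∨ Q) ∨ R ∨ ¬R ∧ P ∨ R ∧ ¬P   (double negation)
≡ ¬Q ∧ ¬S ∨ ¬Q ∧ Q ∨ S ∧ ¬S ∨ S ∧ Q ∨ R ∨ ¬R ∧ P ∨ R ∧ ¬P   (distribute ∧ over ∨)
≡ ¬Q ∧ ¬S ∨ S ∧ Q ∨ R ∨ ¬R ∧ P   (simplify)

¬Q ∧ ¬S ∨ S ∧ Q ∨ R ∨ ¬R ∧ P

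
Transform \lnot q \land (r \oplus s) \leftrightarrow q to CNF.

(q \lor \lnot r \lor s) \land (q \lor \lnot s \lor r) \land \lnot q

\lnot q \land (r \oplus s) \leftrightarrow q
= (\lnot q \land (r \oplus s) \to q) \land (q \to \lnot q \land (r \oplus s))
= (\lnot (\lnot q \land (r \oplus s)) \lor q) \land (q \to \lnot q \land (r \oplus s))
= (\lnot (\lnot q \land (r \lor s) \land \lnot (r \land s)) \lor q) \land (q \to \lnot q \land (r \oplus s))
= (\lnot (\lnot q \land (r \lor s) \land \lnot (r \land s)) \lor q) \land (\lnot q \lor \lnot q \land (r \oplus s))
= (\lnot (\lnot q \land (r \lor s) \land \lnot (r \land s)) \lor q) \land (\lnot q \lor \lnot q \land (r \lor s) \land \lnot (r \land s))
= (\lnot \lnot q \lor \lnot (r \lor s) \lor \lnot \lnot (r \land s) \lor q) \land (\lnot q \lor \lnot q \land (r \lor s) \land \lnot (r \land s))
= (q \lor \lnot (r \lor s) \lor \lnot \lnot (r \land s) \lor q) \land (\lnot q \lor \lnot q \land (r \lor s) \land \lnot (r \land s))
= (q \lor \lnot r \land \lnot s \lor \lnot \lnot (r \land s) \lor q) \land (\lnot q \lor \lnot q \land (r \lor s) \land \lnot (r \land s))
= (q \lor \lnot r \land \lnot s \lor r \land s \lor q) \land (\lnot q \lor \lnot q \land (r \lor s) \land \lnot (r \land s))
= (q \lor \lnot r \land \lnot s \lor r \land s \lor q) \land (\lnot q \lor \lnot q \land (r \lor s) \land (\lnot r \lor \lnot s))
= (q \lor \lnot r \lor r \lor q) \land (q \lor \lnot r \lor s \lor q) \land (q \lor \lnot s \lor r \lor q) \land (q \lor \lnot s \lor s \lor q) \land (\lnot q \lor \lnot q) \land (\lnot q \lor r \lor s) \land (\lnot q \lor \lnot r \lor \lnot s)
= (q \lor \lnot r \lor s) \land (q \lor \lnot s \lor r) \land \lnot q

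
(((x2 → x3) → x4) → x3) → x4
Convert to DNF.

(((x2 → x3) → x4) → x3) → x4
≡ ¬(((x2 → x3) → x4) → x3) ∨ x4   [eliminate →]
≡ ¬(¬((x2 → x3) → x4) ∨ x3) ∨ x4   [eliminate →]
≡ ¬(¬(¬(x2 → x3) ∨ x4) ∨ x3) ∨ x4   [eliminate →]
≡ ¬(¬(¬(¬x2 ∨ x3) ∨ x4) ∨ x3) ∨ x4   [eliminate →]
≡ (¬¬(¬(¬x2 ∨ x3) ∨ x4) ∧ ¬x3) ∨ x4   [De Morgan]
≡ ((¬(¬x2 ∨ x3) ∨ x4) ∧ ¬x3) ∨ x4   [double negation]
≡ (((¬¬x2 ∧ ¬x3) ∨ x4) ∧ ¬x3) ∨ x4   [De Morgan]
≡ (((x2 ∧ ¬x3) ∨ x4) ∧ ¬x3) ∨ x4   [double negation]
≡ (x2 ∧ ¬x3 ∧ ¬x3) ∨ (x4 ∧ ¬x3) ∨ x4   [distribute ∧ over ∨]
≡ (x2 ∧ ¬x3) ∨ x4   [simplify]

(x2 ∧ ¬x3) ∨ x4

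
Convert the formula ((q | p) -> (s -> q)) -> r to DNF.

((q | p) -> (s -> q)) -> r
≡ ~((q | p) -> (s -> q)) | r   — eliminate ->
≡ ~(~(q | p) | (s -> q)) | r   — eliminate ->
≡ ~(~(q | p) | ~s | q) | r   — eliminate ->
≡ (~~(q | p) & ~~s & ~q) | r   — De Morgan
≡ ((q | p) & ~~s & ~q) | r   — double negation
≡ ((q | p) & s & ~q) | r   — double negation
≡ (q & s & ~q) | (p & s & ~q) | r   — distribute & over |
≡ (p & s & ~q) | r   — simplify

(p & s & ~q) | r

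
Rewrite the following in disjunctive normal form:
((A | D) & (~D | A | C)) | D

((A | D) & (~D | A | C)) | D
≡ (A & ~D) | (A & A) | (A & C) | (D & ~D) | (D & A) | (D & C) | D   — distribute & over |
≡ A | D   — simplify

A | D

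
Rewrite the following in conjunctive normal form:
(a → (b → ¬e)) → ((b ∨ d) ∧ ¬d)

(a ∨ ¬d) ∧ (b ∨ d) ∧ (b ∨ ¬d) ∧ (e ∨ ¬d)

(a → (b → ¬e)) → ((b ∨ d) ∧ ¬d)
≡ ¬(a → (b → ¬e)) ∨ ((b ∨ d) ∧ ¬d)   [eliminate →]
≡ ¬(¬a ∨ (b → ¬e)) ∨ ((b ∨ d) ∧ ¬d)   [eliminate →]
≡ ¬(¬a ∨ ¬b ∨ ¬e) ∨ ((b ∨ d) ∧ ¬d)   [eliminate →]
≡ (¬¬a ∧ ¬¬b ∧ ¬¬e) ∨ ((b ∨ d) ∧ ¬d)   [De Morgan]
≡ (a ∧ ¬¬b ∧ ¬¬e) ∨ ((b ∨ d) ∧ ¬d)   [double negation]
≡ (a ∧ b ∧ ¬¬e) ∨ ((b ∨ d) ∧ ¬d)   [double negation]
≡ (a ∧ b ∧ e) ∨ ((b ∨ d) ∧ ¬d)   [double negation]
≡ (a ∨ b ∨ d) ∧ (a ∨ ¬d) ∧ (b ∨ b ∨ d) ∧ (b ∨ ¬d) ∧ (e ∨ b ∨ d) ∧ (e ∨ ¬d)   [distribute ∨ over ∧]
≡ (a ∨ ¬d) ∧ (b ∨ d) ∧ (b ∨ ¬d) ∧ (e ∨ ¬d)   [simplify]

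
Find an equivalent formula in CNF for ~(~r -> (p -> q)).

~r & p & ~q

~(~r -> (p -> q))
⇔ ~(~~r | (p -> q))   — eliminate ->
⇔ ~(~~r | ~p | q)   — eliminate ->
⇔ ~~~r & ~~p & ~q   — De Morgan
⇔ ~r & ~~p & ~q   — double negation
⇔ ~r & p & ~q   — double negation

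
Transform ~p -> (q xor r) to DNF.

p | (q & ~r) | (~q & r)

~p -> (q xor r)
≡ ~~p | (q xor r)   [eliminate ->]
≡ ~~p | (q & ~r) | (~q & r)   [expand xor]
≡ p | (q & ~r) | (~q & r)   [double negation]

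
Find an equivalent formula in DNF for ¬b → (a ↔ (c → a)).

b ∨ (¬a ∧ c) ∨ a

¬b → (a ↔ (c → a))
= ¬¬b ∨ (a ↔ (c → a))   [eliminate →]
= ¬¬b ∨ ((a → (c → a)) ∧ ((c → a) → a))   [eliminate ↔]
= ¬¬b ∨ ((¬a ∨ (c → a)) ∧ ((c → a) → a))   [eliminate →]
= ¬¬b ∨ ((¬a ∨ ¬c ∨ a) ∧ ((c → a) → a))   [eliminate →]
= ¬¬b ∨ ((¬a ∨ ¬c ∨ a) ∧ (¬(c → a) ∨ a))   [eliminate →]
= ¬¬b ∨ ((¬a ∨ ¬c ∨ a) ∧ (¬(¬c ∨ a) ∨ a))   [eliminate →]
= b ∨ ((¬a ∨ ¬c ∨ a) ∧ (¬(¬c ∨ a) ∨ a))   [double negation]
= b ∨ ((¬a ∨ ¬c ∨ a) ∧ ((¬¬c ∧ ¬a) ∨ a))   [De Morgan]
= b ∨ ((¬a ∨ ¬c ∨ a) ∧ ((c ∧ ¬a) ∨ a))   [double negation]
= b ∨ (¬a ∧ c ∧ ¬a) ∨ (¬a ∧ a) ∨ (¬c ∧ c ∧ ¬a) ∨ (¬c ∧ a) ∨ (a ∧ c ∧ ¬a) ∨ (a ∧ a)   [distribute ∧ over ∨]
= b ∨ (¬a ∧ c) ∨ a   [simplify]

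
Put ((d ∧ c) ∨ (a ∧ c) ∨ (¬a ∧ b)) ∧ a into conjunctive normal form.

(c ∨ ¬a) ∧ (c ∨ b) ∧ a

((d ∧ c) ∨ (a ∧ c) ∨ (¬a ∧ b)) ∧ a
⇔ (d ∨ a ∨ ¬a) ∧ (d ∨ a ∨ b) ∧ (d ∨ c ∨ ¬a) ∧ (d ∨ c ∨ b) ∧ (c ∨ a ∨ ¬a) ∧ (c ∨ a ∨ b) ∧ (c ∨ c ∨ ¬a) ∧ (c ∨ c ∨ b) ∧ a   — distribute ∨ over ∧
⇔ (c ∨ ¬a) ∧ (c ∨ b) ∧ a   — simplify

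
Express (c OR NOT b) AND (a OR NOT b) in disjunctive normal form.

(c AND a) OR NOT b

(c OR NOT b) AND (a OR NOT b)
⇔ (c AND a) OR (c AND NOT b) OR (NOT b AND a) OR (NOT b AND NOT b)   [distribute AND over OR]
⇔ (c AND a) OR NOT b   [simplify]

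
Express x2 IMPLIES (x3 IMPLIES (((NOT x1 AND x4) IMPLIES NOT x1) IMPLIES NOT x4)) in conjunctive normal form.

(NOT x2 OR NOT x3 OR NOT x1 OR NOT x4) AND (NOT x2 OR NOT x3 OR x1 OR NOT x4)

x2 IMPLIES (x3 IMPLIES (((NOT x1 AND x4) IMPLIES NOT x1) IMPLIES NOT x4))
⇔ NOT x2 OR (x3 IMPLIES (((NOT x1 AND x4) IMPLIES NOT x1) IMPLIES NOT x4))   (eliminate IMPLIES)
⇔ NOT x2 OR NOT x3 OR (((NOT x1 AND x4) IMPLIES NOT x1) IMPLIES NOT x4)   (eliminate IMPLIES)
⇔ NOT x2 OR NOT x3 OR NOT ((NOT x1 AND x4) IMPLIES NOT x1) OR NOT x4   (eliminate IMPLIES)
⇔ NOT x2 OR NOT x3 OR NOT (NOT (NOT x1 AND x4) OR NOT x1) OR NOT x4   (eliminate IMPLIES)
⇔ NOT x2 OR NOT x3 OR (NOT NOT (NOT x1 AND x4) AND NOT NOT x1) OR NOT x4   (De Morgan)
⇔ NOT x2 OR NOT x3 OR (NOT x1 AND x4 AND NOT NOT x1) OR NOT x4   (double negation)
⇔ NOT x2 OR NOT x3 OR (NOT x1 AND x4 AND x1) OR NOT x4   (double negation)
⇔ (NOT x2 OR NOT x3 OR NOT x1 OR NOT x4) AND (NOT x2 OR NOT x3 OR x4 OR NOT x4) AND (NOT x2 OR NOT x3 OR x1 OR NOT x4)   (distribute OR over AND)
⇔ (NOT x2 OR NOT x3 OR NOT x1 OR NOT x4) AND (NOT x2 OR NOT x3 OR x1 OR NOT x4)   (simplify)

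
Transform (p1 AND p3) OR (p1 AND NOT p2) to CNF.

p1 AND (p3 OR NOT p2)

(p1 AND p3) OR (p1 AND NOT p2)
≡ (p1 OR p1) AND (p1 OR NOT p2) AND (p3 OR p1) AND (p3 OR NOT p2)   [distribute OR over AND]
≡ p1 AND (p3 OR NOT p2)   [simplify]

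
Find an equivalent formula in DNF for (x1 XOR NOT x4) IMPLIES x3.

(NOT x1 AND x4) OR (NOT x4 AND x1) OR x3

(x1 XOR NOT x4) IMPLIES x3
≡ NOT (x1 XOR NOT x4) OR x3   — eliminate IMPLIES
≡ NOT ((x1 AND NOT NOT x4) OR (NOT x1 AND NOT x4)) OR x3   — expand XOR
≡ (NOT (x1 AND NOT NOT x4) AND NOT (NOT x1 AND NOT x4)) OR x3   — De Morgan
≡ ((NOT x1 OR NOT NOT NOT x4) AND NOT (NOT x1 AND NOT x4)) OR x3   — De Morgan
≡ ((NOT x1 OR NOT x4) AND NOT (NOT x1 AND NOT x4)) OR x3   — double negation
≡ ((NOT x1 OR NOT x4) AND (NOT NOT x1 OR NOT NOT x4)) OR x3   — De Morgan
≡ ((NOT x1 OR NOT x4) AND (x1 OR NOT NOT x4)) OR x3   — double negation
≡ ((NOT x1 OR NOT x4) AND (x1 OR x4)) OR x3   — double negation
≡ (NOT x1 AND x1) OR (NOT x1 AND x4) OR (NOT x4 AND x1) OR (NOT x4 AND x4) OR x3   — distribute AND over OR
≡ (NOT x1 AND x4) OR (NOT x4 AND x1) OR x3   — simplify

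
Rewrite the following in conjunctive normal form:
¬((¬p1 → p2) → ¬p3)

(p1 ∨ p2) ∧ p3

¬((¬p1 → p2) → ¬p3)
= ¬(¬(¬p1 → p2) ∨ ¬p3)   — eliminate →
= ¬(¬(¬¬p1 ∨ p2) ∨ ¬p3)   — eliminate →
= ¬¬(¬¬p1 ∨ p2) ∧ ¬¬p3   — De Morgan
= (¬¬p1 ∨ p2) ∧ ¬¬p3   — double negation
= (p1 ∨ p2) ∧ ¬¬p3   — double negation
= (p1 ∨ p2) ∧ p3   — double negation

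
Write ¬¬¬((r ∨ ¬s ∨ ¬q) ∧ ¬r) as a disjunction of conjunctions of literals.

¬¬¬((r ∨ ¬s ∨ ¬q) ∧ ¬r)
≡ ¬((r ∨ ¬s ∨ ¬q) ∧ ¬r)   [double negation]
≡ ¬(r ∨ ¬s ∨ ¬q) ∨ ¬¬r   [De Morgan]
≡ (¬r ∧ ¬¬s ∧ ¬¬q) ∨ ¬¬r   [De Morgan]
≡ (¬r ∧ s ∧ ¬¬q) ∨ ¬¬r   [double negation]
≡ (¬r ∧ s ∧ q) ∨ ¬¬r   [double negation]
≡ (¬r ∧ s ∧ q) ∨ r   [double negation]

(¬r ∧ s ∧ q) ∨ r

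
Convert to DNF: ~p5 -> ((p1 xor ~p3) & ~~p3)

p5 | (p1 & p3)

~p5 -> ((p1 xor ~p3) & ~~p3)
⇔ ~~p5 | ((p1 xor ~p3) & ~~p3)   [eliminate ->]
⇔ ~~p5 | (((p1 & ~~p3) | (~p1 & ~p3)) & ~~p3)   [expand xor]
⇔ p5 | (((p1 & ~~p3) | (~p1 & ~p3)) & ~~p3)   [double negation]
⇔ p5 | (((p1 & p3) | (~p1 & ~p3)) & ~~p3)   [double negation]
⇔ p5 | (((p1 & p3) | (~p1 & ~p3)) & p3)   [double negation]
⇔ p5 | (p1 & p3 & p3) | (~p1 & ~p3 & p3)   [distribute & over |]
⇔ p5 | (p1 & p3)   [simplify]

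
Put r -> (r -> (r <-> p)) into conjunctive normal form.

~r | p

r -> (r -> (r <-> p))
= ~r | (r -> (r <-> p))   — eliminate ->
= ~r | ~r | (r <-> p)   — eliminate ->
= ~r | ~r | ((r -> p) & (p -> r))   — eliminate <->
= ~r | ~r | ((~r | p) & (p -> r))   — eliminate ->
= ~r | ~r | ((~r | p) & (~p | r))   — eliminate ->
= (~r | ~r | ~r | p) & (~r | ~r | ~p | r)   — distribute | over &
= ~r | p   — simplify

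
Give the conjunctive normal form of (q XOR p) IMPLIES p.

(q XOR p) IMPLIES p
≡ NOT (q XOR p) OR p   — eliminate IMPLIES
≡ NOT ((q OR p) AND NOT (q AND p)) OR p   — expand XOR
≡ NOT (q OR p) OR NOT NOT (q AND p) OR p   — De Morgan
≡ (NOT q AND NOT p) OR NOT NOT (q AND p) OR p   — De Morgan
≡ (NOT q AND NOT p) OR (q AND p) OR p   — double negation
≡ (NOT q OR q OR p) AND (NOT q OR p OR p) AND (NOT p OR q OR p) AND (NOT p OR p OR p)   — distribute OR over AND
≡ NOT q OR p   — simplify

NOT q OR p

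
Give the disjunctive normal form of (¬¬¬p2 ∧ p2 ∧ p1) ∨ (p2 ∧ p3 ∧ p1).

p2 ∧ p3 ∧ p1

(¬¬¬p2 ∧ p2 ∧ p1) ∨ (p2 ∧ p3 ∧ p1)
= (¬p2 ∧ p2 ∧ p1) ∨ (p2 ∧ p3 ∧ p1)   [double negation]
= p2 ∧ p3 ∧ p1   [simplify]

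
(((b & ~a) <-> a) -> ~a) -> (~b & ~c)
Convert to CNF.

(((b & ~a) <-> a) -> ~a) -> (~b & ~c)
⇔ ~(((b & ~a) <-> a) -> ~a) | (~b & ~c)   [eliminate ->]
⇔ ~(~((b & ~a) <-> a) | ~a) | (~b & ~c)   [eliminate ->]
⇔ ~(~(((b & ~a) -> a) & (a -> (b & ~a))) | ~a) | (~b & ~c)   [eliminate <->]
⇔ ~(~((~(b & ~a) | a) & (a -> (b & ~a))) | ~a) | (~b & ~c)   [eliminate ->]
⇔ ~(~((~(b & ~a) | a) & (~a | (b & ~a))) | ~a) | (~b & ~c)   [eliminate ->]
⇔ (~~((~(b & ~a) | a) & (~a | (b & ~a))) & ~~a) | (~b & ~c)   [De Morgan]
⇔ ((~(b & ~a) | a) & (~a | (b & ~a)) & ~~a) | (~b & ~c)   [double negation]
⇔ ((~b | ~~a | a) & (~a | (b & ~a)) & ~~a) | (~b & ~c)   [De Morgan]
⇔ ((~b | a | a) & (~a | (b & ~a)) & ~~a) | (~b & ~c)   [double negation]
⇔ ((~b | a | a) & (~a | (b & ~a)) & a) | (~b & ~c)   [double negation]
⇔ (~b | a | a | ~b) & (~b | a | a | ~c) & (~a | b | ~b) & (~a | b | ~c) & (~a | ~a | ~b) & (~a | ~a | ~c) & (a | ~b) & (a | ~c)   [distribute | over &]
⇔ (~b | a) & (~a | ~b) & (~a | ~c) & (a | ~c)   [simplify]

(~b | a) & (~a | ~b) & (~a | ~c) & (a | ~c)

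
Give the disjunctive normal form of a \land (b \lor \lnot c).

a \land (b \lor \lnot c)
⇔ (a \land b) \lor (a \land \lnot c)   [distribute \land over \lor]

(a \land b) \lor (a \land \lnot c)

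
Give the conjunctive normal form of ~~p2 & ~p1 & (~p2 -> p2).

p2 & ~p1

~~p2 & ~p1 & (~p2 -> p2)
≡ ~~p2 & ~p1 & (~~p2 | p2)   [eliminate ->]
≡ p2 & ~p1 & (~~p2 | p2)   [double negation]
≡ p2 & ~p1 & (p2 | p2)   [double negation]
≡ p2 & ~p1   [simplify]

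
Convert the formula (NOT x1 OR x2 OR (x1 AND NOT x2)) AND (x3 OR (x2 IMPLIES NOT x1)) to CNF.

(NOT x1 OR x2 OR (x1 AND NOT x2)) AND (x3 OR (x2 IMPLIES NOT x1))
⇔ (NOT x1 OR x2 OR (x1 AND NOT x2)) AND (x3 OR NOT x2 OR NOT x1)   — eliminate IMPLIES
⇔ (NOT x1 OR x2 OR x1) AND (NOT x1 OR x2 OR NOT x2) AND (x3 OR NOT x2 OR NOT x1)   — distribute OR over AND
⇔ x3 OR NOT x2 OR NOT x1   — simplify

x3 OR NOT x2 OR NOT x1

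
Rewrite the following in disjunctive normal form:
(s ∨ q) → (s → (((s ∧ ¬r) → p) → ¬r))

(s ∨ q) → (s → (((s ∧ ¬r) → p) → ¬r))
≡ ¬(s ∨ q) ∨ (s → (((s ∧ ¬r) → p) → ¬r))   [eliminate →]
≡ ¬(s ∨ q) ∨ ¬s ∨ (((s ∧ ¬r) → p) → ¬r)   [eliminate →]
≡ ¬(s ∨ q) ∨ ¬s ∨ ¬((s ∧ ¬r) → p) ∨ ¬r   [eliminate →]
≡ ¬(s ∨ q) ∨ ¬s ∨ ¬(¬(s ∧ ¬r) ∨ p) ∨ ¬r   [eliminate →]
≡ (¬s ∧ ¬q) ∨ ¬s ∨ ¬(¬(s ∧ ¬r) ∨ p) ∨ ¬r   [De Morgan]
≡ (¬s ∧ ¬q) ∨ ¬s ∨ (¬¬(s ∧ ¬r) ∧ ¬p) ∨ ¬r   [De Morgan]
≡ (¬s ∧ ¬q) ∨ ¬s ∨ (s ∧ ¬r ∧ ¬p) ∨ ¬r   [double negation]
≡ ¬s ∨ ¬r   [simplify]

¬s ∨ ¬r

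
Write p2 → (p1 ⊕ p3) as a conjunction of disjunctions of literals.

p2 → (p1 ⊕ p3)
⇔ ¬p2 ∨ (p1 ⊕ p3)   [eliminate →]
⇔ ¬p2 ∨ ((p1 ∨ p3) ∧ ¬(p1 ∧ p3))   [expand ⊕]
⇔ ¬p2 ∨ ((p1 ∨ p3) ∧ (¬p1 ∨ ¬p3))   [De Morgan]
⇔ (¬p2 ∨ p1 ∨ p3) ∧ (¬p2 ∨ ¬p1 ∨ ¬p3)   [distribute ∨ over ∧]

(¬p2 ∨ p1 ∨ p3) ∧ (¬p2 ∨ ¬p1 ∨ ¬p3)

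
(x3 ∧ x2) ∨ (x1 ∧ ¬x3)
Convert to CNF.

(x3 ∧ x2) ∨ (x1 ∧ ¬x3)
≡ (x3 ∨ x1) ∧ (x3 ∨ ¬x3) ∧ (x2 ∨ x1) ∧ (x2 ∨ ¬x3)   — distribute ∨ over ∧
≡ (x3 ∨ x1) ∧ (x2 ∨ x1) ∧ (x2 ∨ ¬x3)   — simplify

(x3 ∨ x1) ∧ (x2 ∨ x1) ∧ (x2 ∨ ¬x3)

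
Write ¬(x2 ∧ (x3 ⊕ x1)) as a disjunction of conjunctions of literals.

¬x2 ∨ (¬x3 ∧ ¬x1) ∨ (x1 ∧ x3)

¬(x2 ∧ (x3 ⊕ x1))
≡ ¬(x2 ∧ ((x3 ∧ ¬x1) ∨ (¬x3 ∧ x1)))   [expand ⊕]
≡ ¬x2 ∨ ¬((x3 ∧ ¬x1) ∨ (¬x3 ∧ x1))   [De Morgan]
≡ ¬x2 ∨ (¬(x3 ∧ ¬x1) ∧ ¬(¬x3 ∧ x1))   [De Morgan]
≡ ¬x2 ∨ ((¬x3 ∨ ¬¬x1) ∧ ¬(¬x3 ∧ x1))   [De Morgan]
≡ ¬x2 ∨ ((¬x3 ∨ x1) ∧ ¬(¬x3 ∧ x1))   [double negation]
≡ ¬x2 ∨ ((¬x3 ∨ x1) ∧ (¬¬x3 ∨ ¬x1))   [De Morgan]
≡ ¬x2 ∨ ((¬x3 ∨ x1) ∧ (x3 ∨ ¬x1))   [double negation]
≡ ¬x2 ∨ (¬x3 ∧ x3) ∨ (¬x3 ∧ ¬x1) ∨ (x1 ∧ x3) ∨ (x1 ∧ ¬x1)   [distribute ∧ over ∨]
≡ ¬x2 ∨ (¬x3 ∧ ¬x1) ∨ (x1 ∧ x3)   [simplify]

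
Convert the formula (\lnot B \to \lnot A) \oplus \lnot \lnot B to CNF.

(\lnot B \to \lnot A) \oplus \lnot \lnot B
⇔ ((\lnot B \to \lnot A) \lor \lnot \lnot B) \land \lnot ((\lnot B \to \lnot A) \land \lnot \lnot B)   [expand \oplus]
⇔ (\lnot \lnot B \lor \lnot A \lor \lnot \lnot B) \land \lnot ((\lnot B \to \lnot A) \land \lnot \lnot B)   [eliminate \to]
⇔ (\lnot \lnot B \lor \lnot A \lor \lnot \lnot B) \land \lnot ((\lnot \lnot B \lor \lnot A) \land \lnot \lnot B)   [eliminate \to]
⇔ (B \lor \lnot A \lor \lnot \lnot B) \land \lnot ((\lnot \lnot B \lor \lnot A) \land \lnot \lnot B)   [double negation]
⇔ (B \lor \lnot A \lor B) \land \lnot ((\lnot \lnot B \lor \lnot A) \land \lnot \lnot B)   [double negation]
⇔ (B \lor \lnot A \lor B) \land (\lnot (\lnot \lnot B \lor \lnot A) \lor \lnot \lnot \lnot B)   [De Morgan]
⇔ (B \lor \lnot A \lor B) \land ((\lnot \lnot \lnot B \land \lnot \lnot A) \lor \lnot \lnot \lnot B)   [De Morgan]
⇔ (B \lor \lnot A \lor B) \land ((\lnot B \land \lnot \lnot A) \lor \lnot \lnot \lnot B)   [double negation]
⇔ (B \lor \lnot A \lor B) \land ((\lnot B \land A) \lor \lnot \lnot \lnot B)   [double negation]
⇔ (B \lor \lnot A \lor B) \land ((\lnot B \land A) \lor \lnot B)   [double negation]
⇔ (B \lor \lnot A \lor B) \land (\lnot B \lor \lnot B) \land (A \lor \lnot B)   [distribute \lor over \land]
⇔ (B \lor \lnot A) \land \lnot B   [simplify]

(B \lor \lnot A) \land \lnot B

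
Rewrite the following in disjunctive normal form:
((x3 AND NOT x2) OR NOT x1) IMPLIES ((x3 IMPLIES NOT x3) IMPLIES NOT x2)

((x3 AND NOT x2) OR NOT x1) IMPLIES ((x3 IMPLIES NOT x3) IMPLIES NOT x2)
⇔ NOT ((x3 AND NOT x2) OR NOT x1) OR ((x3 IMPLIES NOT x3) IMPLIES NOT x2)   [eliminate IMPLIES]
⇔ NOT ((x3 AND NOT x2) OR NOT x1) OR NOT (x3 IMPLIES NOT x3) OR NOT x2   [eliminate IMPLIES]
⇔ NOT ((x3 AND NOT x2) OR NOT x1) OR NOT (NOT x3 OR NOT x3) OR NOT x2   [eliminate IMPLIES]
⇔ (NOT (x3 AND NOT x2) AND NOT NOT x1) OR NOT (NOT x3 OR NOT x3) OR NOT x2   [De Morgan]
⇔ ((NOT x3 OR NOT NOT x2) AND NOT NOT x1) OR NOT (NOT x3 OR NOT x3) OR NOT x2   [De Morgan]
⇔ ((NOT x3 OR x2) AND NOT NOT x1) OR NOT (NOT x3 OR NOT x3) OR NOT x2   [double negation]
⇔ ((NOT x3 OR x2) AND x1) OR NOT (NOT x3 OR NOT x3) OR NOT x2   [double negation]
⇔ ((NOT x3 OR x2) AND x1) OR (NOT NOT x3 AND NOT NOT x3) OR NOT x2   [De Morgan]
⇔ ((NOT x3 OR x2) AND x1) OR (x3 AND NOT NOT x3) OR NOT x2   [double negation]
⇔ ((NOT x3 OR x2) AND x1) OR (x3 AND x3) OR NOT x2   [double negation]
⇔ (NOT x3 AND x1) OR (x2 AND x1) OR (x3 AND x3) OR NOT x2   [distribute AND over OR]
⇔ (NOT x3 AND x1) OR (x2 AND x1) OR x3 OR NOT x2   [simplify]

(NOT x3 AND x1) OR (x2 AND x1) OR x3 OR NOT x2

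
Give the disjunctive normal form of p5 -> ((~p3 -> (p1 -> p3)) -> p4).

~p5 | (~p3 & p1) | p4

p5 -> ((~p3 -> (p1 -> p3)) -> p4)
= ~p5 | ((~p3 -> (p1 -> p3)) -> p4)   [eliminate ->]
= ~p5 | ~(~p3 -> (p1 -> p3)) | p4   [eliminate ->]
= ~p5 | ~(~~p3 | (p1 -> p3)) | p4   [eliminate ->]
= ~p5 | ~(~~p3 | ~p1 | p3) | p4   [eliminate ->]
= ~p5 | (~~~p3 & ~~p1 & ~p3) | p4   [De Morgan]
= ~p5 | (~p3 & ~~p1 & ~p3) | p4   [double negation]
= ~p5 | (~p3 & p1 & ~p3) | p4   [double negation]
= ~p5 | (~p3 & p1) | p4   [simplify]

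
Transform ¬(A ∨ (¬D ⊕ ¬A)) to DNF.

¬(A ∨ (¬D ⊕ ¬A))
⇔ ¬(A ∨ (¬D ∧ ¬¬A) ∨ (¬¬D ∧ ¬A))   — expand ⊕
⇔ ¬A ∧ ¬(¬D ∧ ¬¬A) ∧ ¬(¬¬D ∧ ¬A)   — De Morgan
⇔ ¬A ∧ (¬¬D ∨ ¬¬¬A) ∧ ¬(¬¬D ∧ ¬A)   — De Morgan
⇔ ¬A ∧ (D ∨ ¬¬¬A) ∧ ¬(¬¬D ∧ ¬A)   — double negation
⇔ ¬A ∧ (D ∨ ¬A) ∧ ¬(¬¬D ∧ ¬A)   — double negation
⇔ ¬A ∧ (D ∨ ¬A) ∧ (¬¬¬D ∨ ¬¬A)   — De Morgan
⇔ ¬A ∧ (D ∨ ¬A) ∧ (¬D ∨ ¬¬A)   — double negation
⇔ ¬A ∧ (D ∨ ¬A) ∧ (¬D ∨ A)   — double negation
⇔ (¬A ∧ D ∧ ¬D) ∨ (¬A ∧ D ∧ A) ∨ (¬A ∧ ¬A ∧ ¬D) ∨ (¬A ∧ ¬A ∧ A)   — distribute ∧ over ∨
⇔ ¬A ∧ ¬D   — simplify

¬A ∧ ¬D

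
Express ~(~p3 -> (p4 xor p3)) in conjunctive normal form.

~p3 & (~p4 | p3)

~(~p3 -> (p4 xor p3))
= ~(~~p3 | (p4 xor p3))   (eliminate ->)
= ~(~~p3 | ((p4 | p3) & ~(p4 & p3)))   (expand xor)
= ~~~p3 & ~((p4 | p3) & ~(p4 & p3))   (De Morgan)
= ~p3 & ~((p4 | p3) & ~(p4 & p3))   (double negation)
= ~p3 & (~(p4 | p3) | ~~(p4 & p3))   (De Morgan)
= ~p3 & ((~p4 & ~p3) | ~~(p4 & p3))   (De Morgan)
= ~p3 & ((~p4 & ~p3) | (p4 & p3))   (double negation)
= ~p3 & (~p4 | p4) & (~p4 | p3) & (~p3 | p4) & (~p3 | p3)   (distribute | over &)
= ~p3 & (~p4 | p3)   (simplify)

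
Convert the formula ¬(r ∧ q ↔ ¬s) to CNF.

(r ∨ ¬s) ∧ (q ∨ ¬s) ∧ (s ∨ ¬r ∨ ¬q)

¬(r ∧ q ↔ ¬s)
= ¬((r ∧ q → ¬s) ∧ (¬s → r ∧ q))   (eliminate ↔)
= ¬((¬(r ∧ q) ∨ ¬s) ∧ (¬s → r ∧ q))   (eliminate →)
= ¬((¬(r ∧ q) ∨ ¬s) ∧ (¬¬s ∨ r ∧ q))   (eliminate →)
= ¬(¬(r ∧ q) ∨ ¬s) ∨ ¬(¬¬s ∨ r ∧ q)   (De Morgan)
= ¬¬(r ∧ q) ∧ ¬¬s ∨ ¬(¬¬s ∨ r ∧ q)   (De Morgan)
= r ∧ q ∧ ¬¬s ∨ ¬(¬¬s ∨ r ∧ q)   (double negation)
= r ∧ q ∧ s ∨ ¬(¬¬s ∨ r ∧ q)   (double negation)
= r ∧ q ∧ s ∨ ¬¬¬s ∧ ¬(r ∧ q)   (De Morgan)
= r ∧ q ∧ s ∨ ¬s ∧ ¬(r ∧ q)   (double negation)
= r ∧ q ∧ s ∨ ¬s ∧ (¬r ∨ ¬q)   (De Morgan)
= (r ∨ ¬s) ∧ (r ∨ ¬r ∨ ¬q) ∧ (q ∨ ¬s) ∧ (q ∨ ¬r ∨ ¬q) ∧ (s ∨ ¬s) ∧ (s ∨ ¬r ∨ ¬q)   (distribute ∨ over ∧)
= (r ∨ ¬s) ∧ (q ∨ ¬s) ∧ (s ∨ ¬r ∨ ¬q)   (simplify)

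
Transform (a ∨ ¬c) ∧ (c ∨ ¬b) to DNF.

(a ∨ ¬c) ∧ (c ∨ ¬b)
= (a ∧ c) ∨ (a ∧ ¬b) ∨ (¬c ∧ c) ∨ (¬c ∧ ¬b)   [distribute ∧ over ∨]
= (a ∧ c) ∨ (a ∧ ¬b) ∨ (¬c ∧ ¬b)   [simplify]

(a ∧ c) ∨ (a ∧ ¬b) ∨ (¬c ∧ ¬b)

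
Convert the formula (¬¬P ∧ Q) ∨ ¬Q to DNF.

(P ∧ Q) ∨ ¬Q

(¬¬P ∧ Q) ∨ ¬Q
= (P ∧ Q) ∨ ¬Q   [double negation]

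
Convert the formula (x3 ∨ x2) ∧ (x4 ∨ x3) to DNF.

(x3 ∨ x2) ∧ (x4 ∨ x3)
= (x3 ∧ x4) ∨ (x3 ∧ x3) ∨ (x2 ∧ x4) ∨ (x2 ∧ x3)   [distribute ∧ over ∨]
= x3 ∨ (x2 ∧ x4)   [simplify]

x3 ∨ (x2 ∧ x4)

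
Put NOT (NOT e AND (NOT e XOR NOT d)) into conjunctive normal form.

NOT (NOT e AND (NOT e XOR NOT d))
⇔ NOT (NOT e AND (NOT e OR NOT d) AND NOT (NOT e AND NOT d))   [expand XOR]
⇔ NOT NOT e OR NOT (NOT e OR NOT d) OR NOT NOT (NOT e AND NOT d)   [De Morgan]
⇔ e OR NOT (NOT e OR NOT d) OR NOT NOT (NOT e AND NOT d)   [double negation]
⇔ e OR (NOT NOT e AND NOT NOT d) OR NOT NOT (NOT e AND NOT d)   [De Morgan]
⇔ e OR (e AND NOT NOT d) OR NOT NOT (NOT e AND NOT d)   [double negation]
⇔ e OR (e AND d) OR NOT NOT (NOT e AND NOT d)   [double negation]
⇔ e OR (e AND d) OR (NOT e AND NOT d)   [double negation]
⇔ (e OR e OR NOT e) AND (e OR e OR NOT d) AND (e OR d OR NOT e) AND (e OR d OR NOT d)   [distribute OR over AND]
⇔ e OR NOT d   [simplify]

e OR NOT d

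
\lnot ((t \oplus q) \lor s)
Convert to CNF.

\lnot ((t \oplus q) \lor s)
≡ \lnot ((t \lor q) \land \lnot (t \land q) \lor s)   [expand \oplus]
≡ \lnot ((t \lor q) \land \lnot (t \land q)) \land \lnot s   [De Morgan]
≡ (\lnot (t \lor q) \lor \lnot \lnot (t \land q)) \land \lnot s   [De Morgan]
≡ (\lnot t \land \lnot q \lor \lnot \lnot (t \land q)) \land \lnot s   [De Morgan]
≡ (\lnot t \land \lnot q \lor t \land q) \land \lnot s   [double negation]
≡ (\lnot t \lor t) \land (\lnot t \lor q) \land (\lnot q \lor t) \land (\lnot q \lor q) \land \lnot s   [distribute \lor over \land]
≡ (\lnot t \lor q) \land (\lnot q \lor t) \land \lnot s   [simplify]

(\lnot t \lor q) \land (\lnot q \lor t) \land \lnot s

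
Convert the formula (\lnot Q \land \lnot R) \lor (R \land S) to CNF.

(\lnot Q \land \lnot R) \lor (R \land S)
≡ (\lnot Q \lor R) \land (\lnot Q \lor S) \land (\lnot R \lor R) \land (\lnot R \lor S)   [distribute \lor over \land]
≡ (\lnot Q \lor R) \land (\lnot Q \lor S) \land (\lnot R \lor S)   [simplify]

(\lnot Q \lor R) \land (\lnot Q \lor S) \land (\lnot R \lor S)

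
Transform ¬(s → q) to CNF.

s ∧ ¬q

¬(s → q)
⇔ ¬(¬s ∨ q)   [eliminate →]
⇔ ¬¬s ∧ ¬q   [De Morgan]
⇔ s ∧ ¬q   [double negation]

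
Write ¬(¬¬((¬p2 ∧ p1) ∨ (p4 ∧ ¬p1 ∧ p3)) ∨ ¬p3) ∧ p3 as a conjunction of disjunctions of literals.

¬(¬¬((¬p2 ∧ p1) ∨ (p4 ∧ ¬p1 ∧ p3)) ∨ ¬p3) ∧ p3
⇔ ¬¬¬((¬p2 ∧ p1) ∨ (p4 ∧ ¬p1 ∧ p3)) ∧ ¬¬p3 ∧ p3   (De Morgan)
⇔ ¬((¬p2 ∧ p1) ∨ (p4 ∧ ¬p1 ∧ p3)) ∧ ¬¬p3 ∧ p3   (double negation)
⇔ ¬(¬p2 ∧ p1) ∧ ¬(p4 ∧ ¬p1 ∧ p3) ∧ ¬¬p3 ∧ p3   (De Morgan)
⇔ (¬¬p2 ∨ ¬p1) ∧ ¬(p4 ∧ ¬p1 ∧ p3) ∧ ¬¬p3 ∧ p3   (De Morgan)
⇔ (p2 ∨ ¬p1) ∧ ¬(p4 ∧ ¬p1 ∧ p3) ∧ ¬¬p3 ∧ p3   (double negation)
⇔ (p2 ∨ ¬p1) ∧ (¬p4 ∨ ¬¬p1 ∨ ¬p3) ∧ ¬¬p3 ∧ p3   (De Morgan)
⇔ (p2 ∨ ¬p1) ∧ (¬p4 ∨ p1 ∨ ¬p3) ∧ ¬¬p3 ∧ p3   (double negation)
⇔ (p2 ∨ ¬p1) ∧ (¬p4 ∨ p1 ∨ ¬p3) ∧ p3 ∧ p3   (double negation)
⇔ (p2 ∨ ¬p1) ∧ (¬p4 ∨ p1 ∨ ¬p3) ∧ p3   (simplify)

(p2 ∨ ¬p1) ∧ (¬p4 ∨ p1 ∨ ¬p3) ∧ p3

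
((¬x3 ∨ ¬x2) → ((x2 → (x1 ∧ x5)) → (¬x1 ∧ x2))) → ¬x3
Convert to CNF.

¬x3 ∨ ¬x2

((¬x3 ∨ ¬x2) → ((x2 → (x1 ∧ x5)) → (¬x1 ∧ x2))) → ¬x3
≡ ¬((¬x3 ∨ ¬x2) → ((x2 → (x1 ∧ x5)) → (¬x1 ∧ x2))) ∨ ¬x3   [eliminate →]
≡ ¬(¬(¬x3 ∨ ¬x2) ∨ ((x2 → (x1 ∧ x5)) → (¬x1 ∧ x2))) ∨ ¬x3   [eliminate →]
≡ ¬(¬(¬x3 ∨ ¬x2) ∨ ¬(x2 → (x1 ∧ x5)) ∨ (¬x1 ∧ x2)) ∨ ¬x3   [eliminate →]
≡ ¬(¬(¬x3 ∨ ¬x2) ∨ ¬(¬x2 ∨ (x1 ∧ x5)) ∨ (¬x1 ∧ x2)) ∨ ¬x3   [eliminate →]
≡ (¬¬(¬x3 ∨ ¬x2) ∧ ¬¬(¬x2 ∨ (x1 ∧ x5)) ∧ ¬(¬x1 ∧ x2)) ∨ ¬x3   [De Morgan]
≡ ((¬x3 ∨ ¬x2) ∧ ¬¬(¬x2 ∨ (x1 ∧ x5)) ∧ ¬(¬x1 ∧ x2)) ∨ ¬x3   [double negation]
≡ ((¬x3 ∨ ¬x2) ∧ (¬x2 ∨ (x1 ∧ x5)) ∧ ¬(¬x1 ∧ x2)) ∨ ¬x3   [double negation]
≡ ((¬x3 ∨ ¬x2) ∧ (¬x2 ∨ (x1 ∧ x5)) ∧ (¬¬x1 ∨ ¬x2)) ∨ ¬x3   [De Morgan]
≡ ((¬x3 ∨ ¬x2) ∧ (¬x2 ∨ (x1 ∧ x5)) ∧ (x1 ∨ ¬x2)) ∨ ¬x3   [double negation]
≡ (¬x3 ∨ ¬x2 ∨ ¬x3) ∧ (¬x2 ∨ x1 ∨ ¬x3) ∧ (¬x2 ∨ x5 ∨ ¬x3) ∧ (x1 ∨ ¬x2 ∨ ¬x3)   [distribute ∨ over ∧]
≡ ¬x3 ∨ ¬x2   [simplify]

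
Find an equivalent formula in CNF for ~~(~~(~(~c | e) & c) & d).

c & ~e & d

~~(~~(~(~c | e) & c) & d)
= ~~(~(~c | e) & c) & d   [double negation]
= ~(~c | e) & c & d   [double negation]
= ~~c & ~e & c & d   [De Morgan]
= c & ~e & c & d   [double negation]
= c & ~e & d   [simplify]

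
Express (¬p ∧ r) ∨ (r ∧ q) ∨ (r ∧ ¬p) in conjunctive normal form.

(¬p ∨ q) ∧ r

(¬p ∧ r) ∨ (r ∧ q) ∨ (r ∧ ¬p)
≡ (¬p ∨ r ∨ r) ∧ (¬p ∨ r ∨ ¬p) ∧ (¬p ∨ q ∨ r) ∧ (¬p ∨ q ∨ ¬p) ∧ (r ∨ r ∨ r) ∧ (r ∨ r ∨ ¬p) ∧ (r ∨ q ∨ r) ∧ (r ∨ q ∨ ¬p)   [distribute ∨ over ∧]
≡ (¬p ∨ q) ∧ r   [simplify]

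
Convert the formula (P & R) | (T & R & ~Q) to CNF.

(P | T) & (P | ~Q) & R

(P & R) | (T & R & ~Q)
= (P | T) & (P | R) & (P | ~Q) & (R | T) & (R | R) & (R | ~Q)   — distribute | over &
= (P | T) & (P | ~Q) & R   — simplify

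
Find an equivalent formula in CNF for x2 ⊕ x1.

(x2 ∨ x1) ∧ (¬x2 ∨ ¬x1)

x2 ⊕ x1
⇔ (x2 ∨ x1) ∧ ¬(x2 ∧ x1)   [expand ⊕]
⇔ (x2 ∨ x1) ∧ (¬x2 ∨ ¬x1)   [De Morgan]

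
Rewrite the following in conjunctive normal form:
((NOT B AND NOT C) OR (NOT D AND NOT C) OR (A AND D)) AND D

((NOT B AND NOT C) OR (NOT D AND NOT C) OR (A AND D)) AND D
≡ (NOT B OR NOT D OR A) AND (NOT B OR NOT D OR D) AND (NOT B OR NOT C OR A) AND (NOT B OR NOT C OR D) AND (NOT C OR NOT D OR A) AND (NOT C OR NOT D OR D) AND (NOT C OR NOT C OR A) AND (NOT C OR NOT C OR D) AND D   (distribute OR over AND)
≡ (NOT B OR NOT D OR A) AND (NOT C OR A) AND D   (simplify)

(NOT B OR NOT D OR A) AND (NOT C OR A) AND D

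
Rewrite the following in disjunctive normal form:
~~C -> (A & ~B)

~~C -> (A & ~B)
= ~~~C | (A & ~B)   [eliminate ->]
= ~C | (A & ~B)   [double negation]

~C | (A & ~B)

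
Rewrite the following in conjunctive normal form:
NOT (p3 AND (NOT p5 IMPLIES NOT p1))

(NOT p3 OR NOT p5) AND (NOT p3 OR p1)

NOT (p3 AND (NOT p5 IMPLIES NOT p1))
⇔ NOT (p3 AND (NOT NOT p5 OR NOT p1))   [eliminate IMPLIES]
⇔ NOT p3 OR NOT (NOT NOT p5 OR NOT p1)   [De Morgan]
⇔ NOT p3 OR (NOT NOT NOT p5 AND NOT NOT p1)   [De Morgan]
⇔ NOT p3 OR (NOT p5 AND NOT NOT p1)   [double negation]
⇔ NOT p3 OR (NOT p5 AND p1)   [double negation]
⇔ (NOT p3 OR NOT p5) AND (NOT p3 OR p1)   [distribute OR over AND]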